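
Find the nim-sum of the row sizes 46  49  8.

In binary:
  101110  (46)
  110001  (49)
  001000  (8)
  ------
  010111  (23)

23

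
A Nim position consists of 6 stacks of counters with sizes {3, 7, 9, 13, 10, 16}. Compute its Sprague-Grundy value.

26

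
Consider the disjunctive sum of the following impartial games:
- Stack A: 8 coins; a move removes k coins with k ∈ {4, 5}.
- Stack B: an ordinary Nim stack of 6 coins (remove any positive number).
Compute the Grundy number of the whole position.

Build the Grundy sequence for stack A with g(k) = mex{g(k−s) : s ∈ {4, 5}, s ≤ k}:
k:     0  1  2  3  4  5  6  7  8
g(k):  0  0  0  0  1  1  1  1  2
So g(8) = 2.
Stack B is a plain Nim stack of size 6, so its Grundy value is 6.
The value of a disjunctive sum is the nim-sum of the parts.
Combined value = 2 ⊕ 6 = 4.

4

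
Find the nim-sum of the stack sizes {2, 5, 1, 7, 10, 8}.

Nim-sum: 2 ^ 5 ^ 1 ^ 7 ^ 10 ^ 8 = 3.

3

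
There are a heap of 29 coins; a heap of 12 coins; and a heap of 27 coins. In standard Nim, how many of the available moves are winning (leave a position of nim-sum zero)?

3

In binary:
  11101  (29)
  01100  (12)
  11011  (27)
  -----
  01010  (10)
The overall nim-sum is X = 10. A heap of size p has a winning move iff p XOR X < p (reduce it to p XOR X).
  29: 29 XOR 10 = 23 < 29 — winning move (to 23).
  12: 12 XOR 10 = 6 < 12 — winning move (to 6).
  27: 27 XOR 10 = 17 < 27 — winning move (to 17).
That gives 3 winning moves.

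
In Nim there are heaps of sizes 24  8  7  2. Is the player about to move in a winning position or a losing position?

Winning position

Compute the nim-sum pairwise:
24 ⊕ 8 = 16
16 ⊕ 7 = 23
23 ⊕ 2 = 21
The nim-sum is 21 ≠ 0, so this is an N-position: the player to move can win.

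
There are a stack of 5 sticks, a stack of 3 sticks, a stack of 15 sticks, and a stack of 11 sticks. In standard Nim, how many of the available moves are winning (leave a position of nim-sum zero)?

3

Write each in binary and XOR column by column:
  0101  (5)
  0011  (3)
  1111  (15)
  1011  (11)
  ----
  0010  (2)
The overall nim-sum is X = 2. A stack of size p has a winning move iff p XOR X < p (reduce it to p XOR X).
  5: 5 XOR 2 = 7 ≥ 5 — no move.
  3: 3 XOR 2 = 1 < 3 — winning move (to 1).
  15: 15 XOR 2 = 13 < 15 — winning move (to 13).
  11: 11 XOR 2 = 9 < 11 — winning move (to 9).
That gives 3 winning moves.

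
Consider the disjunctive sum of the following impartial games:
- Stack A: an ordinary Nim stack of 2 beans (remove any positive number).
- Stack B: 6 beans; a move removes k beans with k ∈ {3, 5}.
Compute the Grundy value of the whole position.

Stack A is a plain Nim stack of size 2, so its Grundy value is 2.
For stack B, compute g(0), g(1), … with moves {3, 5}:
g(0) = mex{} = 0
g(1) = mex{} = 0
g(2) = mex{} = 0
g(3) = mex{0} = 1
g(4) = mex{0} = 1
g(5) = mex{0} = 1
g(6) = mex{0,1} = 2
So g(6) = 2.
By the Sprague-Grundy theorem, the Grundy value of a sum of independent games is the XOR of the component values.
Combined value = 2 ⊕ 2 = 0.

0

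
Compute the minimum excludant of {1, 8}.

0 is not in the set, so the mex is 0.

0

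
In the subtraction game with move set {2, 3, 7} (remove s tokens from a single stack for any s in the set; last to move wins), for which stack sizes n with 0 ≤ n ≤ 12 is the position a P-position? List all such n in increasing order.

Grundy values for subtraction set {2, 3, 7}:
k:     0  1  2  3  4  5  6  7  8  9 10 11 12
g(k):  0  0  1  1  2  0  0  1  1  2  0  0  1
The P-positions (g = 0) in 0..12 are 0, 1, 5, 6, 10, 11.

0, 1, 5, 6, 10, 11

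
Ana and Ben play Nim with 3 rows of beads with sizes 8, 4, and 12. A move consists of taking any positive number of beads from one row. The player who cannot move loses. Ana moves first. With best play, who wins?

Ben wins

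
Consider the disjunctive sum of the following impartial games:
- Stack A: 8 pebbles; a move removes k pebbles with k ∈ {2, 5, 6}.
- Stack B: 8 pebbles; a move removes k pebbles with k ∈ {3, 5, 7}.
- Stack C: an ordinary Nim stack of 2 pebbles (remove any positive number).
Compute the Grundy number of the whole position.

Grundy values for stack A (subtraction set {2, 5, 6}):
g(0) = mex{} = 0
g(1) = mex{} = 0
g(2) = mex{0} = 1
g(3) = mex{0} = 1
g(4) = mex{1} = 0
g(5) = mex{0,1} = 2
g(6) = mex{0} = 1
g(7) = mex{0,1,2} = 3
g(8) = mex{1} = 0
So g(8) = 0.
For stack B, compute g(0), g(1), … with moves {3, 5, 7}:
g(0) = mex{} = 0
g(1) = mex{} = 0
g(2) = mex{} = 0
g(3) = mex{0} = 1
g(4) = mex{0} = 1
g(5) = mex{0} = 1
g(6) = mex{0,1} = 2
g(7) = mex{0,1} = 2
g(8) = mex{0,1} = 2
So g(8) = 2.
Stack C is a plain Nim stack of size 2, so its Grundy value is 2.
The value of a disjunctive sum is the nim-sum of the parts.
Combined value = 0 XOR 2 XOR 2 = 0.

0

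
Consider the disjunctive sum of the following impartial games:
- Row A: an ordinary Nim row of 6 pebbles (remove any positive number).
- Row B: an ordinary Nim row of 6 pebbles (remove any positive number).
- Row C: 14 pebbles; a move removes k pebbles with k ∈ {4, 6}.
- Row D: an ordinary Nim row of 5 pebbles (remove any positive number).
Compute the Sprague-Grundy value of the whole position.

Row A is a plain Nim row of size 6, so its Grundy value is 6.
Row B is a plain Nim row of size 6, so its Grundy value is 6.
Build the Grundy sequence for row C with g(k) = mex{g(k−s) : s ∈ {4, 6}, s ≤ k}:
g(0) = mex{} = 0
g(1) = mex{} = 0
g(2) = mex{} = 0
g(3) = mex{} = 0
g(4) = mex{0} = 1
g(5) = mex{0} = 1
g(6) = mex{0} = 1
g(7) = mex{0} = 1
g(8) = mex{0,1} = 2
g(9) = mex{0,1} = 2
g(10) = mex{1} = 0
g(11) = mex{1} = 0
g(12) = mex{1,2} = 0
g(13) = mex{1,2} = 0
g(14) = mex{0,2} = 1
So g(14) = 1.
Row D is a plain Nim row of size 5, so its Grundy value is 5.
By the Sprague-Grundy theorem, the Grundy value of a sum of independent games is the XOR of the component values.
Combined value = 6 XOR 6 XOR 1 XOR 5 = 4.

4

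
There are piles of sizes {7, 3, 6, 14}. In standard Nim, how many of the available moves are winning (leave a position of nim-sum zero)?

1

Compute the nim-sum pairwise:
7 ⊕ 3 = 4
4 ⊕ 6 = 2
2 ⊕ 14 = 12
The overall nim-sum is X = 12. A pile of size p has a winning move iff p XOR X < p (reduce it to p XOR X).
  7: 7 XOR 12 = 11 ≥ 7 — no move.
  3: 3 XOR 12 = 15 ≥ 3 — no move.
  6: 6 XOR 12 = 10 ≥ 6 — no move.
  14: 14 XOR 12 = 2 < 14 — winning move (to 2).
That gives 1 winning move.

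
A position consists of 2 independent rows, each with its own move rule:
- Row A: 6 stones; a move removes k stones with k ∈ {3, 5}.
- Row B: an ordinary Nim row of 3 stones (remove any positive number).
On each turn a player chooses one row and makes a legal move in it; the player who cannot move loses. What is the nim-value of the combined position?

1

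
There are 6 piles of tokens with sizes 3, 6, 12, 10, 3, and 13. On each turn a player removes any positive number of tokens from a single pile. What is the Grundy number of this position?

Compute the nim-sum pairwise:
3 ^ 6 = 5
5 ^ 12 = 9
9 ^ 10 = 3
3 ^ 3 = 0
0 ^ 13 = 13

13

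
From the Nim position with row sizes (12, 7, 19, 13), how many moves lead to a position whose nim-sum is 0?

1

Nim-sum: 12 XOR 7 XOR 19 XOR 13 = 21.
The overall nim-sum is X = 21. A row of size p has a winning move iff p XOR X < p (reduce it to p XOR X).
  12: 12 XOR 21 = 25 ≥ 12 — no move.
  7: 7 XOR 21 = 18 ≥ 7 — no move.
  19: 19 XOR 21 = 6 < 19 — winning move (to 6).
  13: 13 XOR 21 = 24 ≥ 13 — no move.
That gives 1 winning move.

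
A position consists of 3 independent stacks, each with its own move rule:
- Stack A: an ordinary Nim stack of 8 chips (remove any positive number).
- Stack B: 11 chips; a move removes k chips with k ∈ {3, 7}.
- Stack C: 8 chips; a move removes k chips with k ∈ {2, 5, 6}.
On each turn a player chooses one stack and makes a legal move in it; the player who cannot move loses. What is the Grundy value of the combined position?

Stack A is a plain Nim stack of size 8, so its Grundy value is 8.
For stack B, compute g(0), g(1), … with moves {3, 7}:
g(0) = mex{} = 0
g(1) = mex{} = 0
g(2) = mex{} = 0
g(3) = mex{0} = 1
g(4) = mex{0} = 1
g(5) = mex{0} = 1
g(6) = mex{1} = 0
g(7) = mex{0,1} = 2
g(8) = mex{0,1} = 2
g(9) = mex{0} = 1
g(10) = mex{1,2} = 0
g(11) = mex{1,2} = 0
So g(11) = 0.
For stack C, compute g(0), g(1), … with moves {2, 5, 6}:
k:     0  1  2  3  4  5  6  7  8
g(k):  0  0  1  1  0  2  1  3  0
So g(8) = 0.
The value of a disjunctive sum is the nim-sum of the parts.
Combined value = 8 XOR 0 XOR 0 = 8.

8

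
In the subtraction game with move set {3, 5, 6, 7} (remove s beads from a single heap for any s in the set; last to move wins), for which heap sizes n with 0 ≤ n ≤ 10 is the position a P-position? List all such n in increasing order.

Build the Grundy sequence with g(k) = mex{g(k−s) : s ∈ {3, 5, 6, 7}, s ≤ k}:
k:     0  1  2  3  4  5  6  7  8  9 10
g(k):  0  0  0  1  1  1  2  2  2  3  0
The P-positions (g = 0) in 0..10 are 0, 1, 2, 10.

0, 1, 2, 10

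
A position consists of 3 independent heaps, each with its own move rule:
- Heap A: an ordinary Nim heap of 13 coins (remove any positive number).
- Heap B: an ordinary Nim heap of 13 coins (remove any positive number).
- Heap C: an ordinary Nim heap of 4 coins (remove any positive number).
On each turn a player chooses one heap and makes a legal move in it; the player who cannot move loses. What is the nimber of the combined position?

4

Heap A is a plain Nim heap of size 13, so its Grundy value is 13.
Heap B is a plain Nim heap of size 13, so its Grundy value is 13.
Heap C is a plain Nim heap of size 4, so its Grundy value is 4.
By the Sprague-Grundy theorem, the Grundy value of a sum of independent games is the XOR of the component values.
Combined value = 13 ⊕ 13 ⊕ 4 = 4.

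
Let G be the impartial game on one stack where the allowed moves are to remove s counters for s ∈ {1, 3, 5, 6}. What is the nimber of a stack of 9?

3

Grundy values for subtraction set {1, 3, 5, 6}:
g(0) = mex{} = 0
g(1) = mex{0} = 1
g(2) = mex{1} = 0
g(3) = mex{0} = 1
g(4) = mex{1} = 0
g(5) = mex{0} = 1
g(6) = mex{0,1} = 2
g(7) = mex{0,1,2} = 3
g(8) = mex{0,1,3} = 2
g(9) = mex{0,1,2} = 3
So g(9) = 3.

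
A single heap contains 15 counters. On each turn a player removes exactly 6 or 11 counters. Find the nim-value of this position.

2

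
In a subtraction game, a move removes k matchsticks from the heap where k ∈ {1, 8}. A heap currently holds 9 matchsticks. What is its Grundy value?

0

Grundy values for subtraction set {1, 8}:
k:     0  1  2  3  4  5  6  7  8  9
g(k):  0  1  0  1  0  1  0  1  2  0
So g(9) = 0.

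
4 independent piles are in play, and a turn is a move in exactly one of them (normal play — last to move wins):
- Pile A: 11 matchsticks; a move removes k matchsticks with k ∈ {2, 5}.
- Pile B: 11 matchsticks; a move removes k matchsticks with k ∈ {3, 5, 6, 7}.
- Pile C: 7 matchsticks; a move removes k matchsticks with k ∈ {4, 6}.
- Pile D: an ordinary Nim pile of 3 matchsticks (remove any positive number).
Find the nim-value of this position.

For pile A, compute g(0), g(1), … with moves {2, 5}:
g(0) = mex{} = 0
g(1) = mex{} = 0
g(2) = mex{0} = 1
g(3) = mex{0} = 1
g(4) = mex{1} = 0
g(5) = mex{0,1} = 2
g(6) = mex{0} = 1
g(7) = mex{1,2} = 0
g(8) = mex{1} = 0
g(9) = mex{0} = 1
g(10) = mex{0,2} = 1
g(11) = mex{1} = 0
So g(11) = 0.
Grundy values for pile B (subtraction set {3, 5, 6, 7}):
k:     0  1  2  3  4  5  6  7  8  9 10 11
g(k):  0  0  0  1  1  1  2  2  2  3  0  0
So g(11) = 0.
Build the Grundy sequence for pile C with g(k) = mex{g(k−s) : s ∈ {4, 6}, s ≤ k}:
g(0) = mex{} = 0
g(1) = mex{} = 0
g(2) = mex{} = 0
g(3) = mex{} = 0
g(4) = mex{0} = 1
g(5) = mex{0} = 1
g(6) = mex{0} = 1
g(7) = mex{0} = 1
So g(7) = 1.
Pile D is a plain Nim pile of size 3, so its Grundy value is 3.
The value of a disjunctive sum is the nim-sum of the parts.
Combined value = 0 XOR 0 XOR 1 XOR 3 = 2.

2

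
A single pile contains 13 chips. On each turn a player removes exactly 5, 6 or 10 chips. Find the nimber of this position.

2

Grundy values for subtraction set {5, 6, 10}:
g(0) = mex{} = 0
g(1) = mex{} = 0
g(2) = mex{} = 0
g(3) = mex{} = 0
g(4) = mex{} = 0
g(5) = mex{0} = 1
g(6) = mex{0} = 1
g(7) = mex{0} = 1
g(8) = mex{0} = 1
g(9) = mex{0} = 1
g(10) = mex{0,1} = 2
g(11) = mex{0,1} = 2
g(12) = mex{0,1} = 2
g(13) = mex{0,1} = 2
So g(13) = 2.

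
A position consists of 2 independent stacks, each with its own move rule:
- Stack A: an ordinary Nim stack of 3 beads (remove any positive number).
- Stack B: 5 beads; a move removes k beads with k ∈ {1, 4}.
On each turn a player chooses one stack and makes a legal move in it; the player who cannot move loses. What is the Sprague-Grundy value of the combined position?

3

Stack A is a plain Nim stack of size 3, so its Grundy value is 3.
Build the Grundy sequence for stack B with g(k) = mex{g(k−s) : s ∈ {1, 4}, s ≤ k}:
g(0) = mex{} = 0
g(1) = mex{0} = 1
g(2) = mex{1} = 0
g(3) = mex{0} = 1
g(4) = mex{0,1} = 2
g(5) = mex{1,2} = 0
So g(5) = 0.
The value of a disjunctive sum is the nim-sum of the parts.
Combined value = 3 XOR 0 = 3.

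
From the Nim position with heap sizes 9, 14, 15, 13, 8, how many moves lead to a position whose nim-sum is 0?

5

Bitwise XOR of the heap sizes:
  1001  (9)
  1110  (14)
  1111  (15)
  1101  (13)
  1000  (8)
  ----
  1101  (13)
The overall nim-sum is X = 13. A heap of size p has a winning move iff p XOR X < p (reduce it to p XOR X).
  9: 9 XOR 13 = 4 < 9 — winning move (to 4).
  14: 14 XOR 13 = 3 < 14 — winning move (to 3).
  15: 15 XOR 13 = 2 < 15 — winning move (to 2).
  13: 13 XOR 13 = 0 < 13 — winning move (to 0).
  8: 8 XOR 13 = 5 < 8 — winning move (to 5).
That gives 5 winning moves.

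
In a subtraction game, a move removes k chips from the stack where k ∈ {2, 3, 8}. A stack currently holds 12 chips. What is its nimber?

1

Compute g(0), g(1), … for moves {2, 3, 8}:
k:     0  1  2  3  4  5  6  7  8  9 10 11 12
g(k):  0  0  1  1  2  0  0  1  1  2  0  0  1
So g(12) = 1.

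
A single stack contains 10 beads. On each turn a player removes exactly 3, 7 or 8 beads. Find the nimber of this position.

Build the Grundy sequence with g(k) = mex{g(k−s) : s ∈ {3, 7, 8}, s ≤ k}:
g(0) = mex{} = 0
g(1) = mex{} = 0
g(2) = mex{} = 0
g(3) = mex{0} = 1
g(4) = mex{0} = 1
g(5) = mex{0} = 1
g(6) = mex{1} = 0
g(7) = mex{0,1} = 2
g(8) = mex{0,1} = 2
g(9) = mex{0} = 1
g(10) = mex{0,1,2} = 3
So g(10) = 3.

3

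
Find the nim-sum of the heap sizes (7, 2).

Compute the nim-sum pairwise:
7 XOR 2 = 5

5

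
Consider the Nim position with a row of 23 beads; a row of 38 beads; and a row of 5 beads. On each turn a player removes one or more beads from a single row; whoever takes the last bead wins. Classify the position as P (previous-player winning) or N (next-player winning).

N-position

Nim-sum: 23 ^ 38 ^ 5 = 52.
The nim-sum is 52 ≠ 0, so this is an N-position: the player to move can win.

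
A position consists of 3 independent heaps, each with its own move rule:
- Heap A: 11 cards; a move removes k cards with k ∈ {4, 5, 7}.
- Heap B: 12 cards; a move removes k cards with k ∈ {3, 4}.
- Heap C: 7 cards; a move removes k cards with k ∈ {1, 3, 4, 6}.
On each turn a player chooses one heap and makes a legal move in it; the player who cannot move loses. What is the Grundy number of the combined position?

For heap A, compute g(0), g(1), … with moves {4, 5, 7}:
g(0) = mex{} = 0
g(1) = mex{} = 0
g(2) = mex{} = 0
g(3) = mex{} = 0
g(4) = mex{0} = 1
g(5) = mex{0} = 1
g(6) = mex{0} = 1
g(7) = mex{0} = 1
g(8) = mex{0,1} = 2
g(9) = mex{0,1} = 2
g(10) = mex{0,1} = 2
g(11) = mex{1} = 0
So g(11) = 0.
Grundy values for heap B (subtraction set {3, 4}):
g(0) = mex{} = 0
g(1) = mex{} = 0
g(2) = mex{} = 0
g(3) = mex{0} = 1
g(4) = mex{0} = 1
g(5) = mex{0} = 1
g(6) = mex{0,1} = 2
g(7) = mex{1} = 0
g(8) = mex{1} = 0
g(9) = mex{1,2} = 0
g(10) = mex{0,2} = 1
g(11) = mex{0} = 1
g(12) = mex{0} = 1
So g(12) = 1.
Grundy values for heap C (subtraction set {1, 3, 4, 6}):
g(0) = mex{} = 0
g(1) = mex{0} = 1
g(2) = mex{1} = 0
g(3) = mex{0} = 1
g(4) = mex{0,1} = 2
g(5) = mex{0,1,2} = 3
g(6) = mex{0,1,3} = 2
g(7) = mex{1,2} = 0
So g(7) = 0.
By the Sprague-Grundy theorem, the Grundy value of a sum of independent games is the XOR of the component values.
Combined value = 0 ⊕ 1 ⊕ 0 = 1.

1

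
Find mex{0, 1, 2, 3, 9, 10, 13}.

The values 0, 1, 2, 3 are all present; 4 is the first non-negative integer missing from the set.

4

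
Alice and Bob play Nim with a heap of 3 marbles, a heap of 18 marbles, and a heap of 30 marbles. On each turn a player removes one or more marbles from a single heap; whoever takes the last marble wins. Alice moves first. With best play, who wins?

Nim-sum: 3 ^ 18 ^ 30 = 15.
The nim-sum is 15 ≠ 0, so this is an N-position: the player to move can win; Alice has a winning move.

Alice wins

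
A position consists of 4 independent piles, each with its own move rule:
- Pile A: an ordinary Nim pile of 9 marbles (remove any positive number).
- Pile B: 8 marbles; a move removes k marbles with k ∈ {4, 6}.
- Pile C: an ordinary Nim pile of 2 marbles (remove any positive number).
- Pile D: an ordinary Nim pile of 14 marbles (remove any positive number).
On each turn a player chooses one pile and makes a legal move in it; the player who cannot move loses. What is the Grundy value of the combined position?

Pile A is a plain Nim pile of size 9, so its Grundy value is 9.
Build the Grundy sequence for pile B with g(k) = mex{g(k−s) : s ∈ {4, 6}, s ≤ k}:
k:     0  1  2  3  4  5  6  7  8
g(k):  0  0  0  0  1  1  1  1  2
So g(8) = 2.
Pile C is a plain Nim pile of size 2, so its Grundy value is 2.
Pile D is a plain Nim pile of size 14, so its Grundy value is 14.
By the Sprague-Grundy theorem, the Grundy value of a sum of independent games is the XOR of the component values.
Combined value = 9 ⊕ 2 ⊕ 2 ⊕ 14 = 7.

7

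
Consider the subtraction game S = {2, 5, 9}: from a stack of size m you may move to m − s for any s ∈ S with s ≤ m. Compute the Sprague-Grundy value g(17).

1

Compute g(0), g(1), … for moves {2, 5, 9}:
k:     0  1  2  3  4  5  6  7  8  9 10 11 12 13 14 15 16 17
g(k):  0  0  1  1  0  2  1  0  0  1  1  0  2  1  0  0  1  1
So g(17) = 1.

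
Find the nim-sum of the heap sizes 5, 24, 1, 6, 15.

21

Compute the nim-sum pairwise:
5 ^ 24 = 29
29 ^ 1 = 28
28 ^ 6 = 26
26 ^ 15 = 21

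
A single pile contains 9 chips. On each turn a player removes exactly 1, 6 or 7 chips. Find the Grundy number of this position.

3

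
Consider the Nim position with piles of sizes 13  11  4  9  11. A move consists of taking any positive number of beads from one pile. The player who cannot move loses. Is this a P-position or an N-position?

In binary:
  1101  (13)
  1011  (11)
  0100  (4)
  1001  (9)
  1011  (11)
  ----
  0000  (0)
The nim-sum is 0, so this is a P-position: the player to move is in a losing position under optimal play.

P-position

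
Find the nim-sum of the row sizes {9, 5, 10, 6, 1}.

1

Bitwise XOR of the heap sizes:
  1001  (9)
  0101  (5)
  1010  (10)
  0110  (6)
  0001  (1)
  ----
  0001  (1)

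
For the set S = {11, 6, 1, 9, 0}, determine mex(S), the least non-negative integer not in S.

2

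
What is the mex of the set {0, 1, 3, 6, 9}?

The values 0, 1 are all present; 2 is the first non-negative integer missing from the set.

2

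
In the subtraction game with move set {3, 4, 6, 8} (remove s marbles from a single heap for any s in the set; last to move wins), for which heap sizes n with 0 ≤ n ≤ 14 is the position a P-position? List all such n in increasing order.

Grundy values for subtraction set {3, 4, 6, 8}:
k:     0  1  2  3  4  5  6  7  8  9 10 11 12 13 14
g(k):  0  0  0  1  1  1  2  2  2  3  3  0  0  0  1
The P-positions (g = 0) in 0..14 are 0, 1, 2, 11, 12, 13.

0, 1, 2, 11, 12, 13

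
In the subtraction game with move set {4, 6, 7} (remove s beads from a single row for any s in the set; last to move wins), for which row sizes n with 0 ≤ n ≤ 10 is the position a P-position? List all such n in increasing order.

0, 1, 2, 3

Grundy values for subtraction set {4, 6, 7}:
k:     0  1  2  3  4  5  6  7  8  9 10
g(k):  0  0  0  0  1  1  1  1  2  2  2
The P-positions (g = 0) in 0..10 are 0, 1, 2, 3.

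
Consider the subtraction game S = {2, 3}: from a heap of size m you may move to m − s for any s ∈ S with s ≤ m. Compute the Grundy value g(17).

1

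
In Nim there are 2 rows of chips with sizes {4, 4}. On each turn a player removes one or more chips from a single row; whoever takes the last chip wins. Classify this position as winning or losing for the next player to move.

Compute the nim-sum pairwise:
4 XOR 4 = 0
The nim-sum is 0, so this is a P-position: the player to move is in a losing position under optimal play.

Losing position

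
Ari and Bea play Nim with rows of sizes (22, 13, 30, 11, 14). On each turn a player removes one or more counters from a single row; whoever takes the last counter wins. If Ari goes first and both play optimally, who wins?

Nim-sum: 22 ⊕ 13 ⊕ 30 ⊕ 11 ⊕ 14 = 0.
The nim-sum is 0, so this is a P-position: the player to move is in a losing position under optimal play; Ari is about to move from it and so loses — Bea wins.

Bea wins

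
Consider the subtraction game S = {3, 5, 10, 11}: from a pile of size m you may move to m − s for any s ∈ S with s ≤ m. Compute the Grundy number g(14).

Compute g(0), g(1), … for moves {3, 5, 10, 11}:
k:     0  1  2  3  4  5  6  7  8  9 10 11 12 13 14
g(k):  0  0  0  1  1  1  2  2  0  0  3  1  1  2  2
So g(14) = 2.

2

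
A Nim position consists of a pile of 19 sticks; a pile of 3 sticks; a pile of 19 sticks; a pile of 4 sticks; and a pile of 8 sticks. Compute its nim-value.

15

Compute the nim-sum pairwise:
19 XOR 3 = 16
16 XOR 19 = 3
3 XOR 4 = 7
7 XOR 8 = 15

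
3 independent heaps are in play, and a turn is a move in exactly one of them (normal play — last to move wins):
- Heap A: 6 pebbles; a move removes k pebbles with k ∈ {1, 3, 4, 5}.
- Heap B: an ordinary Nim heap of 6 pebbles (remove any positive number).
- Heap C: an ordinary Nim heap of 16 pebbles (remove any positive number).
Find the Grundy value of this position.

20

Build the Grundy sequence for heap A with g(k) = mex{g(k−s) : s ∈ {1, 3, 4, 5}, s ≤ k}:
k:     0  1  2  3  4  5  6
g(k):  0  1  0  1  2  3  2
So g(6) = 2.
Heap B is a plain Nim heap of size 6, so its Grundy value is 6.
Heap C is a plain Nim heap of size 16, so its Grundy value is 16.
By the Sprague-Grundy theorem, the Grundy value of a sum of independent games is the XOR of the component values.
Combined value = 2 ⊕ 6 ⊕ 16 = 20.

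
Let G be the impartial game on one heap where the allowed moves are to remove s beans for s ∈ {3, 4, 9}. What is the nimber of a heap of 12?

2

Grundy values for subtraction set {3, 4, 9}:
g(0) = mex{} = 0
g(1) = mex{} = 0
g(2) = mex{} = 0
g(3) = mex{0} = 1
g(4) = mex{0} = 1
g(5) = mex{0} = 1
g(6) = mex{0,1} = 2
g(7) = mex{1} = 0
g(8) = mex{1} = 0
g(9) = mex{0,1,2} = 3
g(10) = mex{0,2} = 1
g(11) = mex{0} = 1
g(12) = mex{0,1,3} = 2
So g(12) = 2.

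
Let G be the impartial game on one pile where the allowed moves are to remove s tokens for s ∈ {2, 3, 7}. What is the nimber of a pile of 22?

1

Build the Grundy sequence with g(k) = mex{g(k−s) : s ∈ {2, 3, 7}, s ≤ k}:
k:     0  1  2  3  4  5  6  7  8  9 10 11 12 13 14 15 16 17 18 19 20 21 22
g(k):  0  0  1  1  2  0  0  1  1  2  0  0  1  1  2  0  0  1  1  2  0  0  1
So g(22) = 1.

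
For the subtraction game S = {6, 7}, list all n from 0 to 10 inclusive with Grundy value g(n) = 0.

Compute g(0), g(1), … for moves {6, 7}:
k:     0  1  2  3  4  5  6  7  8  9 10
g(k):  0  0  0  0  0  0  1  1  1  1  1
The P-positions (g = 0) in 0..10 are 0, 1, 2, 3, 4, 5.

0, 1, 2, 3, 4, 5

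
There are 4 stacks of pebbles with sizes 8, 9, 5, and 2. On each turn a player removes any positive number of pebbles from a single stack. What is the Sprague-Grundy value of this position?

Write each in binary and XOR column by column:
  1000  (8)
  1001  (9)
  0101  (5)
  0010  (2)
  ----
  0110  (6)

6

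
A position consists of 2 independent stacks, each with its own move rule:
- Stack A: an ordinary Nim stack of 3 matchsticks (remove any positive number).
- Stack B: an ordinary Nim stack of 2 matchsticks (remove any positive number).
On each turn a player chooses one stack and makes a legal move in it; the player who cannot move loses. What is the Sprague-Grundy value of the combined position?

Stack A is a plain Nim stack of size 3, so its Grundy value is 3.
Stack B is a plain Nim stack of size 2, so its Grundy value is 2.
The value of a disjunctive sum is the nim-sum of the parts.
Combined value = 3 XOR 2 = 1.

1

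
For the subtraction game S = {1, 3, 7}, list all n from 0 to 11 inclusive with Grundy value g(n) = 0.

Grundy values for subtraction set {1, 3, 7}:
g(0) = mex{} = 0
g(1) = mex{0} = 1
g(2) = mex{1} = 0
g(3) = mex{0} = 1
g(4) = mex{1} = 0
g(5) = mex{0} = 1
g(6) = mex{1} = 0
g(7) = mex{0} = 1
g(8) = mex{1} = 0
g(9) = mex{0} = 1
g(10) = mex{1} = 0
g(11) = mex{0} = 1
The P-positions (g = 0) in 0..11 are 0, 2, 4, 6, 8, 10.

0, 2, 4, 6, 8, 10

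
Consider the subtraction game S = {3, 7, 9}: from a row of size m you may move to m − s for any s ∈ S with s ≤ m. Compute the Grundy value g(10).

3

Grundy values for subtraction set {3, 7, 9}:
g(0) = mex{} = 0
g(1) = mex{} = 0
g(2) = mex{} = 0
g(3) = mex{0} = 1
g(4) = mex{0} = 1
g(5) = mex{0} = 1
g(6) = mex{1} = 0
g(7) = mex{0,1} = 2
g(8) = mex{0,1} = 2
g(9) = mex{0} = 1
g(10) = mex{0,1,2} = 3
So g(10) = 3.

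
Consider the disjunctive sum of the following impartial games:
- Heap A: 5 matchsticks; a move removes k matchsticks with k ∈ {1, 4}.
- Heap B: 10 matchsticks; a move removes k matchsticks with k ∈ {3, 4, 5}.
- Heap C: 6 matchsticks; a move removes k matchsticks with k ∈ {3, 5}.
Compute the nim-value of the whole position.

2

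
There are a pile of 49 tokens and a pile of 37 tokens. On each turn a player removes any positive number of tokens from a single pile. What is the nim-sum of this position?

20

Nim-sum: 49 ^ 37 = 20.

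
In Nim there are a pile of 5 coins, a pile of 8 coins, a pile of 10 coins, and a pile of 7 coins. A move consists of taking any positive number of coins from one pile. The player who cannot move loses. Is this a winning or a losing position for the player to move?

Losing position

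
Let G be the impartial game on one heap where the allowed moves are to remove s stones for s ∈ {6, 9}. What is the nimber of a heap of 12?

Build the Grundy sequence with g(k) = mex{g(k−s) : s ∈ {6, 9}, s ≤ k}:
k:     0  1  2  3  4  5  6  7  8  9 10 11 12
g(k):  0  0  0  0  0  0  1  1  1  1  1  1  2
So g(12) = 2.

2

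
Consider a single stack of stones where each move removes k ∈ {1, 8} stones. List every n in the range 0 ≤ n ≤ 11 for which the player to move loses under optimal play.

0, 2, 4, 6, 9, 11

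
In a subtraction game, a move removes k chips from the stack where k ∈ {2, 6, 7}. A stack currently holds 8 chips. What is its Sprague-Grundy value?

2

Compute g(0), g(1), … for moves {2, 6, 7}:
k:     0  1  2  3  4  5  6  7  8
g(k):  0  0  1  1  0  0  1  1  2
So g(8) = 2.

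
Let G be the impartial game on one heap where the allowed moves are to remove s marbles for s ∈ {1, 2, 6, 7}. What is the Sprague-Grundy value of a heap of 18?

2

Compute g(0), g(1), … for moves {1, 2, 6, 7}:
k:     0  1  2  3  4  5  6  7  8  9 10 11 12 13 14 15 16 17 18
g(k):  0  1  2  0  1  2  3  4  0  1  2  0  1  2  3  4  0  1  2
So g(18) = 2.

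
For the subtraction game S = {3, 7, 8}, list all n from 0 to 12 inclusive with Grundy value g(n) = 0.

0, 1, 2, 6, 11, 12

Compute g(0), g(1), … for moves {3, 7, 8}:
k:     0  1  2  3  4  5  6  7  8  9 10 11 12
g(k):  0  0  0  1  1  1  0  2  2  1  3  0  0
The P-positions (g = 0) in 0..12 are 0, 1, 2, 6, 11, 12.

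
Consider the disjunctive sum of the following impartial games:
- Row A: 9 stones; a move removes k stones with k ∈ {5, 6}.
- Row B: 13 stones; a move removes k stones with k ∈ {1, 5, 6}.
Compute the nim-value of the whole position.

1

For row A, compute g(0), g(1), … with moves {5, 6}:
g(0) = mex{} = 0
g(1) = mex{} = 0
g(2) = mex{} = 0
g(3) = mex{} = 0
g(4) = mex{} = 0
g(5) = mex{0} = 1
g(6) = mex{0} = 1
g(7) = mex{0} = 1
g(8) = mex{0} = 1
g(9) = mex{0} = 1
So g(9) = 1.
Grundy values for row B (subtraction set {1, 5, 6}):
g(0) = mex{} = 0
g(1) = mex{0} = 1
g(2) = mex{1} = 0
g(3) = mex{0} = 1
g(4) = mex{1} = 0
g(5) = mex{0} = 1
g(6) = mex{0,1} = 2
g(7) = mex{0,1,2} = 3
g(8) = mex{0,1,3} = 2
g(9) = mex{0,1,2} = 3
g(10) = mex{0,1,3} = 2
g(11) = mex{1,2} = 0
g(12) = mex{0,2,3} = 1
g(13) = mex{1,2,3} = 0
So g(13) = 0.
By the Sprague-Grundy theorem, the Grundy value of a sum of independent games is the XOR of the component values.
Combined value = 1 ⊕ 0 = 1.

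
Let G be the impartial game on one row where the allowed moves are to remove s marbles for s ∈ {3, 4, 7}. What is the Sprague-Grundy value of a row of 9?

3

Build the Grundy sequence with g(k) = mex{g(k−s) : s ∈ {3, 4, 7}, s ≤ k}:
g(0) = mex{} = 0
g(1) = mex{} = 0
g(2) = mex{} = 0
g(3) = mex{0} = 1
g(4) = mex{0} = 1
g(5) = mex{0} = 1
g(6) = mex{0,1} = 2
g(7) = mex{0,1} = 2
g(8) = mex{0,1} = 2
g(9) = mex{0,1,2} = 3
So g(9) = 3.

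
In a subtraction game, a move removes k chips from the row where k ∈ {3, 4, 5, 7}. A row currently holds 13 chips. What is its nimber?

Build the Grundy sequence with g(k) = mex{g(k−s) : s ∈ {3, 4, 5, 7}, s ≤ k}:
k:     0  1  2  3  4  5  6  7  8  9 10 11 12 13
g(k):  0  0  0  1  1  1  2  2  2  3  0  0  0  1
So g(13) = 1.

1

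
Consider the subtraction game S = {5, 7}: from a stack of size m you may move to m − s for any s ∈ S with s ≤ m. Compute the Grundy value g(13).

0

Grundy values for subtraction set {5, 7}:
k:     0  1  2  3  4  5  6  7  8  9 10 11 12 13
g(k):  0  0  0  0  0  1  1  1  1  1  2  2  0  0
So g(13) = 0.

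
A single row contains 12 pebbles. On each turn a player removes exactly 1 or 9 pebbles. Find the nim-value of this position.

0

Grundy values for subtraction set {1, 9}:
g(0) = mex{} = 0
g(1) = mex{0} = 1
g(2) = mex{1} = 0
g(3) = mex{0} = 1
g(4) = mex{1} = 0
g(5) = mex{0} = 1
g(6) = mex{1} = 0
g(7) = mex{0} = 1
g(8) = mex{1} = 0
g(9) = mex{0} = 1
g(10) = mex{1} = 0
g(11) = mex{0} = 1
g(12) = mex{1} = 0
So g(12) = 0.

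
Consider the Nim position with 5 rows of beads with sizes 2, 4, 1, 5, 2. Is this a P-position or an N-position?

P-position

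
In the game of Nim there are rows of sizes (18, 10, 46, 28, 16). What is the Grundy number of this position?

58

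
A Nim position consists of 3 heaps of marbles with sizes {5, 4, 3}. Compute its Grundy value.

Write each in binary and XOR column by column:
  101  (5)
  100  (4)
  011  (3)
  ---
  010  (2)

2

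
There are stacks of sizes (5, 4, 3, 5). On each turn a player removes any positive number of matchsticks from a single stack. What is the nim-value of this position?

7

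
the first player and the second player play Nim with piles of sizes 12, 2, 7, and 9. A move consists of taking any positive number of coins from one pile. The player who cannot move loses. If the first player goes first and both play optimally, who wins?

the second player wins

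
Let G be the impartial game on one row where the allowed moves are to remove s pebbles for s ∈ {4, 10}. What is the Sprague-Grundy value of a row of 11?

2

Build the Grundy sequence with g(k) = mex{g(k−s) : s ∈ {4, 10}, s ≤ k}:
g(0) = mex{} = 0
g(1) = mex{} = 0
g(2) = mex{} = 0
g(3) = mex{} = 0
g(4) = mex{0} = 1
g(5) = mex{0} = 1
g(6) = mex{0} = 1
g(7) = mex{0} = 1
g(8) = mex{1} = 0
g(9) = mex{1} = 0
g(10) = mex{0,1} = 2
g(11) = mex{0,1} = 2
So g(11) = 2.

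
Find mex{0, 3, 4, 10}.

1

0 is in the set but 1 is not, so the mex is 1.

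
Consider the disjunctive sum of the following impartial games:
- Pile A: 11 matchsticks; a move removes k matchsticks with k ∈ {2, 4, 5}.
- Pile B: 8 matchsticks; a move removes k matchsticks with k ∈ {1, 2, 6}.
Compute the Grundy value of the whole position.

For pile A, compute g(0), g(1), … with moves {2, 4, 5}:
k:     0  1  2  3  4  5  6  7  8  9 10 11
g(k):  0  0  1  1  2  2  3  0  0  1  1  2
So g(11) = 2.
Build the Grundy sequence for pile B with g(k) = mex{g(k−s) : s ∈ {1, 2, 6}, s ≤ k}:
k:     0  1  2  3  4  5  6  7  8
g(k):  0  1  2  0  1  2  3  0  1
So g(8) = 1.
The value of a disjunctive sum is the nim-sum of the parts.
Combined value = 2 XOR 1 = 3.

3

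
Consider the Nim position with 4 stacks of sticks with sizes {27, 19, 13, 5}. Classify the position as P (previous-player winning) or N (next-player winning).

P-position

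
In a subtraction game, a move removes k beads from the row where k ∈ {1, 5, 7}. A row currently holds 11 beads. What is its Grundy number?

Grundy values for subtraction set {1, 5, 7}:
g(0) = mex{} = 0
g(1) = mex{0} = 1
g(2) = mex{1} = 0
g(3) = mex{0} = 1
g(4) = mex{1} = 0
g(5) = mex{0} = 1
g(6) = mex{1} = 0
g(7) = mex{0} = 1
g(8) = mex{1} = 0
g(9) = mex{0} = 1
g(10) = mex{1} = 0
g(11) = mex{0} = 1
So g(11) = 1.

1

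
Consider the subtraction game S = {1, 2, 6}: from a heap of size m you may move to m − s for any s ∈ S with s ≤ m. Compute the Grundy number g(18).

Build the Grundy sequence with g(k) = mex{g(k−s) : s ∈ {1, 2, 6}, s ≤ k}:
k:     0  1  2  3  4  5  6  7  8  9 10 11 12 13 14 15 16 17 18
g(k):  0  1  2  0  1  2  3  0  1  2  0  1  2  3  0  1  2  0  1
So g(18) = 1.

1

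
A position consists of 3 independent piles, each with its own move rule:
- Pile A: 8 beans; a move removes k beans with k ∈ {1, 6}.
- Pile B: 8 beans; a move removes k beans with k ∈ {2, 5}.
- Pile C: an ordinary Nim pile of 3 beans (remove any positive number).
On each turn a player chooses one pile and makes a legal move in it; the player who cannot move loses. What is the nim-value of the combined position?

Grundy values for pile A (subtraction set {1, 6}):
k:     0  1  2  3  4  5  6  7  8
g(k):  0  1  0  1  0  1  2  0  1
So g(8) = 1.
Grundy values for pile B (subtraction set {2, 5}):
g(0) = mex{} = 0
g(1) = mex{} = 0
g(2) = mex{0} = 1
g(3) = mex{0} = 1
g(4) = mex{1} = 0
g(5) = mex{0,1} = 2
g(6) = mex{0} = 1
g(7) = mex{1,2} = 0
g(8) = mex{1} = 0
So g(8) = 0.
Pile C is a plain Nim pile of size 3, so its Grundy value is 3.
The value of a disjunctive sum is the nim-sum of the parts.
Combined value = 1 XOR 0 XOR 3 = 2.

2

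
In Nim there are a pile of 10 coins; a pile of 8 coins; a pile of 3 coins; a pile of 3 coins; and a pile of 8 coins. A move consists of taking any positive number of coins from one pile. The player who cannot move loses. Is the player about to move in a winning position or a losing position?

Winning position

Write each in binary and XOR column by column:
  1010  (10)
  1000  (8)
  0011  (3)
  0011  (3)
  1000  (8)
  ----
  1010  (10)
The nim-sum is 10 ≠ 0, so this is an N-position: the player to move can win.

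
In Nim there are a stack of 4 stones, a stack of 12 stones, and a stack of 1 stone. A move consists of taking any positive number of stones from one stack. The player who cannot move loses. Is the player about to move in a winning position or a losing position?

In binary:
  0100  (4)
  1100  (12)
  0001  (1)
  ----
  1001  (9)
The nim-sum is 9 ≠ 0, so this is an N-position: the player to move can win.

Winning position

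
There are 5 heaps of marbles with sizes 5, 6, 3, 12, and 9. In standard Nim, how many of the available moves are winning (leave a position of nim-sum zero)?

Nim-sum: 5 ⊕ 6 ⊕ 3 ⊕ 12 ⊕ 9 = 5.
The overall nim-sum is X = 5. A heap of size p has a winning move iff p XOR X < p (reduce it to p XOR X).
  5: 5 XOR 5 = 0 < 5 — winning move (to 0).
  6: 6 XOR 5 = 3 < 6 — winning move (to 3).
  3: 3 XOR 5 = 6 ≥ 3 — no move.
  12: 12 XOR 5 = 9 < 12 — winning move (to 9).
  9: 9 XOR 5 = 12 ≥ 9 — no move.
That gives 3 winning moves.

3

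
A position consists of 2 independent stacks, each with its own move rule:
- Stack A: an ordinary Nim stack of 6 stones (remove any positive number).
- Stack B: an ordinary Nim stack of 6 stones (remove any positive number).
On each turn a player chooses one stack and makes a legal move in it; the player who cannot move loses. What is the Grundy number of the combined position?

Stack A is a plain Nim stack of size 6, so its Grundy value is 6.
Stack B is a plain Nim stack of size 6, so its Grundy value is 6.
The value of a disjunctive sum is the nim-sum of the parts.
Combined value = 6 ⊕ 6 = 0.

0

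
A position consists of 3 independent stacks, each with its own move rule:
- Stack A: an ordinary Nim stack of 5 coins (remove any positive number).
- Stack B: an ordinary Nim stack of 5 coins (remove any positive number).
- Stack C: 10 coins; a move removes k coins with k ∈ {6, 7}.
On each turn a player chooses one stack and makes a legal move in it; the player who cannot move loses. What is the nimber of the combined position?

Stack A is a plain Nim stack of size 5, so its Grundy value is 5.
Stack B is a plain Nim stack of size 5, so its Grundy value is 5.
Grundy values for stack C (subtraction set {6, 7}):
g(0) = mex{} = 0
g(1) = mex{} = 0
g(2) = mex{} = 0
g(3) = mex{} = 0
g(4) = mex{} = 0
g(5) = mex{} = 0
g(6) = mex{0} = 1
g(7) = mex{0} = 1
g(8) = mex{0} = 1
g(9) = mex{0} = 1
g(10) = mex{0} = 1
So g(10) = 1.
By the Sprague-Grundy theorem, the Grundy value of a sum of independent games is the XOR of the component values.
Combined value = 5 ⊕ 5 ⊕ 1 = 1.

1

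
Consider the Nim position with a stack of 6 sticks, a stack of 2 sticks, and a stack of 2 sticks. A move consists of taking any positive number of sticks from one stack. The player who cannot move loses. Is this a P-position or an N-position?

Nim-sum: 6 ^ 2 ^ 2 = 6.
The nim-sum is 6 ≠ 0, so this is an N-position: the player to move can win.

N-position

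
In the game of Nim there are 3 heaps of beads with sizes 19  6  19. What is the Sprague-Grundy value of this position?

Write each in binary and XOR column by column:
  10011  (19)
  00110  (6)
  10011  (19)
  -----
  00110  (6)

6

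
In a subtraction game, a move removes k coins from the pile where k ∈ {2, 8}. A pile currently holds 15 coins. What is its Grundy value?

0

Grundy values for subtraction set {2, 8}:
k:     0  1  2  3  4  5  6  7  8  9 10 11 12 13 14 15
g(k):  0  0  1  1  0  0  1  1  2  2  0  0  1  1  0  0
So g(15) = 0.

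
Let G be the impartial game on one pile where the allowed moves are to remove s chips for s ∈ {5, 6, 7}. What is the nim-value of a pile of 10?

Grundy values for subtraction set {5, 6, 7}:
k:     0  1  2  3  4  5  6  7  8  9 10
g(k):  0  0  0  0  0  1  1  1  1  1  2
So g(10) = 2.

2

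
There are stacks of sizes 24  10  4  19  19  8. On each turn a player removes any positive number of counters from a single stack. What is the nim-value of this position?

Compute the nim-sum pairwise:
24 XOR 10 = 18
18 XOR 4 = 22
22 XOR 19 = 5
5 XOR 19 = 22
22 XOR 8 = 30

30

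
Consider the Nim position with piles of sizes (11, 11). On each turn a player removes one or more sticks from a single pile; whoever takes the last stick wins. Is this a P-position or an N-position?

Compute the nim-sum pairwise:
11 ⊕ 11 = 0
The nim-sum is 0, so this is a P-position: the player to move is in a losing position under optimal play.

P-position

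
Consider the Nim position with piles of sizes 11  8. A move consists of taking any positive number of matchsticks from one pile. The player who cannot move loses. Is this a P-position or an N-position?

N-position

Compute the nim-sum pairwise:
11 XOR 8 = 3
The nim-sum is 3 ≠ 0, so this is an N-position: the player to move can win.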